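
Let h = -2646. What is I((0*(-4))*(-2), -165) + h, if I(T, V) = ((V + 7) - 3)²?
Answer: 23275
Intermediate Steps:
I(T, V) = (4 + V)² (I(T, V) = ((7 + V) - 3)² = (4 + V)²)
I((0*(-4))*(-2), -165) + h = (4 - 165)² - 2646 = (-161)² - 2646 = 25921 - 2646 = 23275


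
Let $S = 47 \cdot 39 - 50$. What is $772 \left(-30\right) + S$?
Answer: $-21377$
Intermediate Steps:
$S = 1783$ ($S = 1833 - 50 = 1783$)
$772 \left(-30\right) + S = 772 \left(-30\right) + 1783 = -23160 + 1783 = -21377$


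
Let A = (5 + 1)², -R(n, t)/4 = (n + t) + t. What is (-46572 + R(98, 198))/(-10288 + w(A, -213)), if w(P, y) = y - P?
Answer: 48548/10537 ≈ 4.6074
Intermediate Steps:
R(n, t) = -8*t - 4*n (R(n, t) = -4*((n + t) + t) = -4*(n + 2*t) = -8*t - 4*n)
A = 36 (A = 6² = 36)
(-46572 + R(98, 198))/(-10288 + w(A, -213)) = (-46572 + (-8*198 - 4*98))/(-10288 + (-213 - 1*36)) = (-46572 + (-1584 - 392))/(-10288 + (-213 - 36)) = (-46572 - 1976)/(-10288 - 249) = -48548/(-10537) = -48548*(-1/10537) = 48548/10537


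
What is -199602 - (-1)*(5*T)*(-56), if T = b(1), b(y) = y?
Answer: -199882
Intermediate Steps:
T = 1
-199602 - (-1)*(5*T)*(-56) = -199602 - (-1)*(5*1)*(-56) = -199602 - (-1)*5*(-56) = -199602 - (-1)*(-280) = -199602 - 1*280 = -199602 - 280 = -199882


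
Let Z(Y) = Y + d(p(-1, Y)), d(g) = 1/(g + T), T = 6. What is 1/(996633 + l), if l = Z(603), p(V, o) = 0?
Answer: 6/5983417 ≈ 1.0028e-6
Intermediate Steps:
d(g) = 1/(6 + g) (d(g) = 1/(g + 6) = 1/(6 + g))
Z(Y) = ⅙ + Y (Z(Y) = Y + 1/(6 + 0) = Y + 1/6 = Y + ⅙ = ⅙ + Y)
l = 3619/6 (l = ⅙ + 603 = 3619/6 ≈ 603.17)
1/(996633 + l) = 1/(996633 + 3619/6) = 1/(5983417/6) = 6/5983417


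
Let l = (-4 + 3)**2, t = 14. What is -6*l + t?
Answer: 8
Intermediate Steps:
l = 1 (l = (-1)**2 = 1)
-6*l + t = -6*1 + 14 = -6 + 14 = 8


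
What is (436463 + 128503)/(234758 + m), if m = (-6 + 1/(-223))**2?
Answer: 9365064738/3892024501 ≈ 2.4062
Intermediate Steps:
m = 1792921/49729 (m = (-6 - 1/223)**2 = (-1339/223)**2 = 1792921/49729 ≈ 36.054)
(436463 + 128503)/(234758 + m) = (436463 + 128503)/(234758 + 1792921/49729) = 564966/(11676073503/49729) = 564966*(49729/11676073503) = 9365064738/3892024501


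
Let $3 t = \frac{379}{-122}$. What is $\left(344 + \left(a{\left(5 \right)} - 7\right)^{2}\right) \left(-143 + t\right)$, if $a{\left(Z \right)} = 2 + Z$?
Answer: $- \frac{9067324}{183} \approx -49548.0$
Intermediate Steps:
$t = - \frac{379}{366}$ ($t = \frac{379 \frac{1}{-122}}{3} = \frac{379 \left(- \frac{1}{122}\right)}{3} = \frac{1}{3} \left(- \frac{379}{122}\right) = - \frac{379}{366} \approx -1.0355$)
$\left(344 + \left(a{\left(5 \right)} - 7\right)^{2}\right) \left(-143 + t\right) = \left(344 + \left(\left(2 + 5\right) - 7\right)^{2}\right) \left(-143 - \frac{379}{366}\right) = \left(344 + \left(7 - 7\right)^{2}\right) \left(- \frac{52717}{366}\right) = \left(344 + 0^{2}\right) \left(- \frac{52717}{366}\right) = \left(344 + 0\right) \left(- \frac{52717}{366}\right) = 344 \left(- \frac{52717}{366}\right) = - \frac{9067324}{183}$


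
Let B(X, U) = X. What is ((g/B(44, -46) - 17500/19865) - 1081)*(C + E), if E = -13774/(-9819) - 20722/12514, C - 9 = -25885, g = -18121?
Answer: 415122031139680608745/10740009278196 ≈ 3.8652e+7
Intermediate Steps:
C = -25876 (C = 9 - 25885 = -25876)
E = -15550741/61437483 (E = -13774*(-1/9819) - 20722*1/12514 = 13774/9819 - 10361/6257 = -15550741/61437483 ≈ -0.25311)
((g/B(44, -46) - 17500/19865) - 1081)*(C + E) = ((-18121/44 - 17500/19865) - 1081)*(-25876 - 15550741/61437483) = ((-18121*1/44 - 17500*1/19865) - 1081)*(-1589771860849/61437483) = ((-18121/44 - 3500/3973) - 1081)*(-1589771860849/61437483) = (-72148733/174812 - 1081)*(-1589771860849/61437483) = -261120505/174812*(-1589771860849/61437483) = 415122031139680608745/10740009278196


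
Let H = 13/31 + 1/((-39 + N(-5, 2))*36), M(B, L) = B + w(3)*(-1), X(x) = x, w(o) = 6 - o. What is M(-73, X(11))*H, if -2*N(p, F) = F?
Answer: -355091/11160 ≈ -31.818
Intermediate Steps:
N(p, F) = -F/2
M(B, L) = -3 + B (M(B, L) = B + (6 - 1*3)*(-1) = B + (6 - 3)*(-1) = B + 3*(-1) = B - 3 = -3 + B)
H = 18689/44640 (H = 13/31 + 1/(-39 - ½*2*36) = 13*(1/31) + (1/36)/(-39 - 1) = 13/31 + (1/36)/(-40) = 13/31 - 1/40*1/36 = 13/31 - 1/1440 = 18689/44640 ≈ 0.41866)
M(-73, X(11))*H = (-3 - 73)*(18689/44640) = -76*18689/44640 = -355091/11160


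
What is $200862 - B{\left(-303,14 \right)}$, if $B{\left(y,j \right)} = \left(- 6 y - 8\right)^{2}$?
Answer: $-3075238$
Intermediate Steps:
$B{\left(y,j \right)} = \left(-8 - 6 y\right)^{2}$
$200862 - B{\left(-303,14 \right)} = 200862 - 4 \left(4 + 3 \left(-303\right)\right)^{2} = 200862 - 4 \left(4 - 909\right)^{2} = 200862 - 4 \left(-905\right)^{2} = 200862 - 4 \cdot 819025 = 200862 - 3276100 = -3075238$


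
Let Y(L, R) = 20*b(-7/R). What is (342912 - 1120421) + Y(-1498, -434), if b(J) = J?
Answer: -24102769/31 ≈ -7.7751e+5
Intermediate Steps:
Y(L, R) = -140/R (Y(L, R) = 20*(-7/R) = -140/R)
(342912 - 1120421) + Y(-1498, -434) = (342912 - 1120421) - 140/(-434) = -777509 - 140*(-1/434) = -777509 + 10/31 = -24102769/31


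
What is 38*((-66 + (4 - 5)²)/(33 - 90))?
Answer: 130/3 ≈ 43.333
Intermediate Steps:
38*((-66 + (4 - 5)²)/(33 - 90)) = 38*((-66 + (-1)²)/(-57)) = 38*((-66 + 1)*(-1/57)) = 38*(-65*(-1/57)) = 38*(65/57) = 130/3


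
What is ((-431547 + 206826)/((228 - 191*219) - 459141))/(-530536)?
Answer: -8323/9839320656 ≈ -8.4589e-7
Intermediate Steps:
((-431547 + 206826)/((228 - 191*219) - 459141))/(-530536) = -224721/((228 - 41829) - 459141)*(-1/530536) = -224721/(-41601 - 459141)*(-1/530536) = -224721/(-500742)*(-1/530536) = -224721*(-1/500742)*(-1/530536) = (8323/18546)*(-1/530536) = -8323/9839320656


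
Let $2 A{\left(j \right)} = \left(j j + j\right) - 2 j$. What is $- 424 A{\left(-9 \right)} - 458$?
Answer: $-19538$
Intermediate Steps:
$A{\left(j \right)} = \frac{j^{2}}{2} - \frac{j}{2}$ ($A{\left(j \right)} = \frac{\left(j j + j\right) - 2 j}{2} = \frac{\left(j^{2} + j\right) - 2 j}{2} = \frac{\left(j + j^{2}\right) - 2 j}{2} = \frac{j^{2} - j}{2} = \frac{j^{2}}{2} - \frac{j}{2}$)
$- 424 A{\left(-9 \right)} - 458 = - 424 \cdot \frac{1}{2} \left(-9\right) \left(-1 - 9\right) - 458 = - 424 \cdot \frac{1}{2} \left(-9\right) \left(-10\right) - 458 = \left(-424\right) 45 - 458 = -19080 - 458 = -19538$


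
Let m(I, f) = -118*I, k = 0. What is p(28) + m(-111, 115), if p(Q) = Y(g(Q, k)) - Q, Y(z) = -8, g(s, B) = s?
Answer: 13062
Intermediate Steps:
p(Q) = -8 - Q
p(28) + m(-111, 115) = (-8 - 1*28) - 118*(-111) = (-8 - 28) + 13098 = -36 + 13098 = 13062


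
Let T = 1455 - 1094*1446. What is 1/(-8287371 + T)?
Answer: -1/9867840 ≈ -1.0134e-7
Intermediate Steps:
T = -1580469 (T = 1455 - 1581924 = -1580469)
1/(-8287371 + T) = 1/(-8287371 - 1580469) = 1/(-9867840) = -1/9867840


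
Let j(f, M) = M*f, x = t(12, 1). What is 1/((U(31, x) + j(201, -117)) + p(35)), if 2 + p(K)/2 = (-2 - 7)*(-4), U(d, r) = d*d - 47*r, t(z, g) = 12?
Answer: -1/23052 ≈ -4.3380e-5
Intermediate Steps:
x = 12
U(d, r) = d**2 - 47*r
p(K) = 68 (p(K) = -4 + 2*((-2 - 7)*(-4)) = -4 + 2*(-9*(-4)) = -4 + 2*36 = -4 + 72 = 68)
1/((U(31, x) + j(201, -117)) + p(35)) = 1/(((31**2 - 47*12) - 117*201) + 68) = 1/(((961 - 564) - 23517) + 68) = 1/((397 - 23517) + 68) = 1/(-23120 + 68) = 1/(-23052) = -1/23052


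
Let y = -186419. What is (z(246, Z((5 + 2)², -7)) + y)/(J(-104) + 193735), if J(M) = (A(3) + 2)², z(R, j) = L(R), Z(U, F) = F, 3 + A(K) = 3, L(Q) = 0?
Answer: -186419/193739 ≈ -0.96222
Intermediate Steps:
A(K) = 0 (A(K) = -3 + 3 = 0)
z(R, j) = 0
J(M) = 4 (J(M) = (0 + 2)² = 2² = 4)
(z(246, Z((5 + 2)², -7)) + y)/(J(-104) + 193735) = (0 - 186419)/(4 + 193735) = -186419/193739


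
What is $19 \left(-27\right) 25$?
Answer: $-12825$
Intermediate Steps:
$19 \left(-27\right) 25 = \left(-513\right) 25 = -12825$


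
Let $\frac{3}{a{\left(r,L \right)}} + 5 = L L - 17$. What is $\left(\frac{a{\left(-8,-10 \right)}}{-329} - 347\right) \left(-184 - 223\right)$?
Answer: $\frac{1208073273}{8554} \approx 1.4123 \cdot 10^{5}$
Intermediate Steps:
$a{\left(r,L \right)} = \frac{3}{-22 + L^{2}}$ ($a{\left(r,L \right)} = \frac{3}{-5 + \left(L L - 17\right)} = \frac{3}{-5 + \left(L^{2} - 17\right)} = \frac{3}{-5 + \left(-17 + L^{2}\right)} = \frac{3}{-22 + L^{2}}$)
$\left(\frac{a{\left(-8,-10 \right)}}{-329} - 347\right) \left(-184 - 223\right) = \left(\frac{3 \frac{1}{-22 + \left(-10\right)^{2}}}{-329} - 347\right) \left(-184 - 223\right) = \left(\frac{3}{-22 + 100} \left(- \frac{1}{329}\right) - 347\right) \left(-407\right) = \left(\frac{3}{78} \left(- \frac{1}{329}\right) - 347\right) \left(-407\right) = \left(3 \cdot \frac{1}{78} \left(- \frac{1}{329}\right) - 347\right) \left(-407\right) = \left(\frac{1}{26} \left(- \frac{1}{329}\right) - 347\right) \left(-407\right) = \left(- \frac{1}{8554} - 347\right) \left(-407\right) = \left(- \frac{2968239}{8554}\right) \left(-407\right) = \frac{1208073273}{8554}$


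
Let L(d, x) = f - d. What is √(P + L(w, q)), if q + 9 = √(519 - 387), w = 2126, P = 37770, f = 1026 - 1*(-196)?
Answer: √36866 ≈ 192.01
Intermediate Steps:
f = 1222 (f = 1026 + 196 = 1222)
q = -9 + 2*√33 (q = -9 + √(519 - 387) = -9 + √132 = -9 + 2*√33 ≈ 2.4891)
L(d, x) = 1222 - d
√(P + L(w, q)) = √(37770 + (1222 - 1*2126)) = √(37770 + (1222 - 2126)) = √(37770 - 904) = √36866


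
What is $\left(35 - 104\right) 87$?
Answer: $-6003$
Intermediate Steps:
$\left(35 - 104\right) 87 = \left(-69\right) 87 = -6003$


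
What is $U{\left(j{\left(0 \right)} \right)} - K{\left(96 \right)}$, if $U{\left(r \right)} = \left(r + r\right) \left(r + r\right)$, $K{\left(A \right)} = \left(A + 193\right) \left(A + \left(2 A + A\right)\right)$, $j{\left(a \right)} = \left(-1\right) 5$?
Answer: $-110876$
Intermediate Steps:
$j{\left(a \right)} = -5$
$K{\left(A \right)} = 4 A \left(193 + A\right)$ ($K{\left(A \right)} = \left(193 + A\right) \left(A + 3 A\right) = \left(193 + A\right) 4 A = 4 A \left(193 + A\right)$)
$U{\left(r \right)} = 4 r^{2}$ ($U{\left(r \right)} = 2 r 2 r = 4 r^{2}$)
$U{\left(j{\left(0 \right)} \right)} - K{\left(96 \right)} = 4 \left(-5\right)^{2} - 4 \cdot 96 \left(193 + 96\right) = 4 \cdot 25 - 4 \cdot 96 \cdot 289 = 100 - 110976 = -110876$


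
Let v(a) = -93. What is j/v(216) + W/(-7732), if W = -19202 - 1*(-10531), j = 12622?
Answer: -96786901/719076 ≈ -134.60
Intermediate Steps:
W = -8671 (W = -19202 + 10531 = -8671)
j/v(216) + W/(-7732) = 12622/(-93) - 8671/(-7732) = 12622*(-1/93) - 8671*(-1/7732) = -12622/93 + 8671/7732 = -96786901/719076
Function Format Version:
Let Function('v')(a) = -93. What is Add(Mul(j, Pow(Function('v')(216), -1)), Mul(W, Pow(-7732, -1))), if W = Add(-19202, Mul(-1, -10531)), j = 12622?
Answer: Rational(-96786901, 719076) ≈ -134.60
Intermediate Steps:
W = -8671 (W = Add(-19202, 10531) = -8671)
Add(Mul(j, Pow(Function('v')(216), -1)), Mul(W, Pow(-7732, -1))) = Add(Mul(12622, Pow(-93, -1)), Mul(-8671, Pow(-7732, -1))) = Add(Mul(12622, Rational(-1, 93)), Mul(-8671, Rational(-1, 7732))) = Add(Rational(-12622, 93), Rational(8671, 7732)) = Rational(-96786901, 719076)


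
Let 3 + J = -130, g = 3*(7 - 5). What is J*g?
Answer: -798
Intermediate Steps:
g = 6 (g = 3*2 = 6)
J = -133 (J = -3 - 130 = -133)
J*g = -133*6 = -798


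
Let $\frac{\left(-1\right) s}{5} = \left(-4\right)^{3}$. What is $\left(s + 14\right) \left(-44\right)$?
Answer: $-14696$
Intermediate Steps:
$s = 320$ ($s = - 5 \left(-4\right)^{3} = \left(-5\right) \left(-64\right) = 320$)
$\left(s + 14\right) \left(-44\right) = \left(320 + 14\right) \left(-44\right) = 334 \left(-44\right) = -14696$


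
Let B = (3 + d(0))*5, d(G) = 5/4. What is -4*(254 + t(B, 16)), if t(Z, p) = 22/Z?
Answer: -86712/85 ≈ -1020.1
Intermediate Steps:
d(G) = 5/4 (d(G) = 5*(¼) = 5/4)
B = 85/4 (B = (3 + 5/4)*5 = (17/4)*5 = 85/4 ≈ 21.250)
-4*(254 + t(B, 16)) = -4*(254 + 22/(85/4)) = -4*(254 + 22*(4/85)) = -4*(254 + 88/85) = -4*21678/85 = -86712/85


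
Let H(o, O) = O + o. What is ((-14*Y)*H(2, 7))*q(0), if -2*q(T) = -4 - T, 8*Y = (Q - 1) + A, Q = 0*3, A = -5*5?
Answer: 819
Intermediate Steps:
A = -25
Q = 0
Y = -13/4 (Y = ((0 - 1) - 25)/8 = (-1 - 25)/8 = (1/8)*(-26) = -13/4 ≈ -3.2500)
q(T) = 2 + T/2 (q(T) = -(-4 - T)/2 = 2 + T/2)
((-14*Y)*H(2, 7))*q(0) = ((-14*(-13/4))*(7 + 2))*(2 + (1/2)*0) = ((91/2)*9)*(2 + 0) = (819/2)*2 = 819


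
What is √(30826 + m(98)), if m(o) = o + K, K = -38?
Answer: √30886 ≈ 175.74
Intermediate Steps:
m(o) = -38 + o (m(o) = o - 38 = -38 + o)
√(30826 + m(98)) = √(30826 + (-38 + 98)) = √(30826 + 60) = √30886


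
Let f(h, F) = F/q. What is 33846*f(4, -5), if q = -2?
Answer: 84615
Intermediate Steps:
f(h, F) = -F/2 (f(h, F) = F/(-2) = F*(-1/2) = -F/2)
33846*f(4, -5) = 33846*(-1/2*(-5)) = 33846*(5/2) = 84615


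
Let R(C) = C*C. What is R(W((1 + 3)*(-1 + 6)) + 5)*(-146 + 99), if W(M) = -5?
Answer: 0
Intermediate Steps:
R(C) = C²
R(W((1 + 3)*(-1 + 6)) + 5)*(-146 + 99) = (-5 + 5)²*(-146 + 99) = 0²*(-47) = 0*(-47) = 0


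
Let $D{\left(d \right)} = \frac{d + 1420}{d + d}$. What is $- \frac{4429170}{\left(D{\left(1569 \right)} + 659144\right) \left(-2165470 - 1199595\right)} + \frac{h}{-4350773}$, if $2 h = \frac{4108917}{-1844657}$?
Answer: $\frac{50338593482202284613405}{22344434497615637093355630346} \approx 2.2528 \cdot 10^{-6}$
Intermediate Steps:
$h = - \frac{4108917}{3689314}$ ($h = \frac{4108917 \frac{1}{-1844657}}{2} = \frac{4108917 \left(- \frac{1}{1844657}\right)}{2} = \frac{1}{2} \left(- \frac{4108917}{1844657}\right) = - \frac{4108917}{3689314} \approx -1.1137$)
$D{\left(d \right)} = \frac{1420 + d}{2 d}$
$- \frac{4429170}{\left(D{\left(1569 \right)} + 659144\right) \left(-2165470 - 1199595\right)} + \frac{h}{-4350773} = - \frac{4429170}{\left(\frac{1420 + 1569}{2 \cdot 1569} + 659144\right) \left(-2165470 - 1199595\right)} - \frac{4108917}{3689314 \left(-4350773\right)} = - \frac{4429170}{\left(\frac{1}{2} \cdot \frac{1}{1569} \cdot 2989 + 659144\right) \left(-3365065\right)} - - \frac{4108917}{16051367739722} = - \frac{4429170}{\left(\frac{2989}{3138} + 659144\right) \left(-3365065\right)} + \frac{4108917}{16051367739722} = - \frac{4429170}{\frac{2068396861}{3138} \left(-3365065\right)} + \frac{4108917}{16051367739722} = - \frac{4429170}{- \frac{6960289883060965}{3138}} + \frac{4108917}{16051367739722} = \left(-4429170\right) \left(- \frac{3138}{6960289883060965}\right) + \frac{4108917}{16051367739722} = \frac{2779747092}{1392057976612193} + \frac{4108917}{16051367739722} = \frac{50338593482202284613405}{22344434497615637093355630346}$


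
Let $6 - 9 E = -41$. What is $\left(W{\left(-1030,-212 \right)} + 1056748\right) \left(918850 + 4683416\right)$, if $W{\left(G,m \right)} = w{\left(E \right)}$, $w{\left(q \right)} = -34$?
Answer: $5919992913924$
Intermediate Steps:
$E = \frac{47}{9}$ ($E = \frac{2}{3} - - \frac{41}{9} = \frac{2}{3} + \frac{41}{9} = \frac{47}{9} \approx 5.2222$)
$W{\left(G,m \right)} = -34$
$\left(W{\left(-1030,-212 \right)} + 1056748\right) \left(918850 + 4683416\right) = \left(-34 + 1056748\right) \left(918850 + 4683416\right) = 1056714 \cdot 5602266 = 5919992913924$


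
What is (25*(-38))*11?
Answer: -10450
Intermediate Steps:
(25*(-38))*11 = -950*11 = -10450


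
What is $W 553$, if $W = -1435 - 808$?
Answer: $-1240379$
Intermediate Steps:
$W = -2243$ ($W = -1435 - 808 = -2243$)
$W 553 = \left(-2243\right) 553 = -1240379$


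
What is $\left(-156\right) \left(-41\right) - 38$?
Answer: $6358$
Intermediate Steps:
$\left(-156\right) \left(-41\right) - 38 = 6396 - 38 = 6358$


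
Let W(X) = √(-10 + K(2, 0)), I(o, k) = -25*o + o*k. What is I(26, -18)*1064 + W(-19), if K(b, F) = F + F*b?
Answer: -1189552 + I*√10 ≈ -1.1896e+6 + 3.1623*I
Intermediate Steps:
I(o, k) = -25*o + k*o
W(X) = I*√10 (W(X) = √(-10 + 0*(1 + 2)) = √(-10 + 0*3) = √(-10 + 0) = √(-10) = I*√10)
I(26, -18)*1064 + W(-19) = (26*(-25 - 18))*1064 + I*√10 = (26*(-43))*1064 + I*√10 = -1118*1064 + I*√10 = -1189552 + I*√10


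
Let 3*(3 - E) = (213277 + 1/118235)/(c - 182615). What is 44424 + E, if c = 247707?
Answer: 85477141711677/1924038155 ≈ 44426.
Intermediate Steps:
E = 3670713957/1924038155 (E = 3 - (213277 + 1/118235)/(3*(247707 - 182615)) = 3 - (213277 + 1/118235)/(3*65092) = 3 - 8405602032/(118235*65092) = 3 - 1/3*6304201524/1924038155 = 3 - 2101400508/1924038155 = 3670713957/1924038155 ≈ 1.9078)
44424 + E = 44424 + 3670713957/1924038155 = 85477141711677/1924038155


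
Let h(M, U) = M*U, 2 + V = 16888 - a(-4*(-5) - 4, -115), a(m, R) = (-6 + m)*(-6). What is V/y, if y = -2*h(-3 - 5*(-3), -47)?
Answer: 8473/564 ≈ 15.023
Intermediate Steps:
a(m, R) = 36 - 6*m
V = 16946 (V = -2 + (16888 - (36 - 6*(-4*(-5) - 4))) = -2 + (16888 - (36 - 6*(20 - 4))) = -2 + (16888 - (36 - 6*16)) = -2 + (16888 - (36 - 96)) = -2 + (16888 - 1*(-60)) = -2 + (16888 + 60) = -2 + 16948 = 16946)
y = 1128 (y = -2*(-3 - 5*(-3))*(-47) = -2*(-3 + 15)*(-47) = -24*(-47) = -2*(-564) = 1128)
V/y = 16946/1128 = 16946*(1/1128) = 8473/564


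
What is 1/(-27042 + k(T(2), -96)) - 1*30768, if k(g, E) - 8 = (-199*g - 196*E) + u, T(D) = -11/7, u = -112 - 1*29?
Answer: -1732976839/56324 ≈ -30768.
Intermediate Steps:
u = -141 (u = -112 - 29 = -141)
T(D) = -11/7 (T(D) = -11*1/7 = -11/7)
k(g, E) = -133 - 199*g - 196*E (k(g, E) = 8 + ((-199*g - 196*E) - 141) = 8 + (-141 - 199*g - 196*E) = -133 - 199*g - 196*E)
1/(-27042 + k(T(2), -96)) - 1*30768 = 1/(-27042 + (-133 - 199*(-11/7) - 196*(-96))) - 1*30768 = 1/(-27042 + (-133 + 2189/7 + 18816)) - 30768 = 1/(-27042 + 132970/7) - 30768 = 1/(-56324/7) - 30768 = -7/56324 - 30768 = -1732976839/56324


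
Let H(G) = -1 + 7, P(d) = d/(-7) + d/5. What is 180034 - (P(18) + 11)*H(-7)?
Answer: 6298664/35 ≈ 1.7996e+5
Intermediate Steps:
P(d) = 2*d/35 (P(d) = d*(-1/7) + d*(1/5) = -d/7 + d/5 = 2*d/35)
H(G) = 6
180034 - (P(18) + 11)*H(-7) = 180034 - ((2/35)*18 + 11)*6 = 180034 - (36/35 + 11)*6 = 180034 - 421*6/35 = 180034 - 1*2526/35 = 180034 - 2526/35 = 6298664/35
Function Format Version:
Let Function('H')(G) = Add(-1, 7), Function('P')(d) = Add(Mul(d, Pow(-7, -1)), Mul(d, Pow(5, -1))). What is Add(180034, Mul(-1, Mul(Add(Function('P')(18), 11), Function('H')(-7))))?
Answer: Rational(6298664, 35) ≈ 1.7996e+5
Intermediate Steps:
Function('P')(d) = Mul(Rational(2, 35), d) (Function('P')(d) = Add(Mul(d, Rational(-1, 7)), Mul(d, Rational(1, 5))) = Add(Mul(Rational(-1, 7), d), Mul(Rational(1, 5), d)) = Mul(Rational(2, 35), d))
Function('H')(G) = 6
Add(180034, Mul(-1, Mul(Add(Function('P')(18), 11), Function('H')(-7)))) = Add(180034, Mul(-1, Mul(Add(Mul(Rational(2, 35), 18), 11), 6))) = Add(180034, Mul(-1, Mul(Add(Rational(36, 35), 11), 6))) = Add(180034, Mul(-1, Mul(Rational(421, 35), 6))) = Add(180034, Mul(-1, Rational(2526, 35))) = Add(180034, Rational(-2526, 35)) = Rational(6298664, 35)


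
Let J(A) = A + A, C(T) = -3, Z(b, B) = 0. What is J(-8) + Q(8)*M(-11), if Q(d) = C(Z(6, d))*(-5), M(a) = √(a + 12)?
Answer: -1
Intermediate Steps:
M(a) = √(12 + a)
Q(d) = 15 (Q(d) = -3*(-5) = 15)
J(A) = 2*A
J(-8) + Q(8)*M(-11) = 2*(-8) + 15*√(12 - 11) = -16 + 15*√1 = -16 + 15*1 = -16 + 15 = -1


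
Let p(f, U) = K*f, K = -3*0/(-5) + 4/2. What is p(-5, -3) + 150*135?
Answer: 20240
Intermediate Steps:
K = 2 (K = 0*(-1/5) + 4*(1/2) = 0 + 2 = 2)
p(f, U) = 2*f
p(-5, -3) + 150*135 = 2*(-5) + 150*135 = -10 + 20250 = 20240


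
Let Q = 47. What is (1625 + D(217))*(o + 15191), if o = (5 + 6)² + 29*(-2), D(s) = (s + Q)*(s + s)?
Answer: 1772530054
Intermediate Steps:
D(s) = 2*s*(47 + s) (D(s) = (s + 47)*(s + s) = (47 + s)*(2*s) = 2*s*(47 + s))
o = 63 (o = 11² - 58 = 121 - 58 = 63)
(1625 + D(217))*(o + 15191) = (1625 + 2*217*(47 + 217))*(63 + 15191) = (1625 + 2*217*264)*15254 = (1625 + 114576)*15254 = 116201*15254 = 1772530054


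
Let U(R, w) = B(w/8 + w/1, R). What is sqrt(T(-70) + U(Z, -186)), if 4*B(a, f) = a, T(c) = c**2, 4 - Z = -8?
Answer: sqrt(77563)/4 ≈ 69.625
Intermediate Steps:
Z = 12 (Z = 4 - 1*(-8) = 4 + 8 = 12)
B(a, f) = a/4
U(R, w) = 9*w/32 (U(R, w) = (w/8 + w/1)/4 = (w*(1/8) + w*1)/4 = (w/8 + w)/4 = (9*w/8)/4 = 9*w/32)
sqrt(T(-70) + U(Z, -186)) = sqrt((-70)**2 + (9/32)*(-186)) = sqrt(4900 - 837/16) = sqrt(77563/16) = sqrt(77563)/4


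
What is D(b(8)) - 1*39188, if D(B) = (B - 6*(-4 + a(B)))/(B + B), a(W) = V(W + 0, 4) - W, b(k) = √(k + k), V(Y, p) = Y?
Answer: -78369/2 ≈ -39185.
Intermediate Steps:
b(k) = √2*√k (b(k) = √(2*k) = √2*√k)
a(W) = 0 (a(W) = (W + 0) - W = W - W = 0)
D(B) = (24 + B)/(2*B) (D(B) = (B - 6*(-4 + 0))/(B + B) = (B - 6*(-4))/((2*B)) = (B + 24)*(1/(2*B)) = (24 + B)*(1/(2*B)) = (24 + B)/(2*B))
D(b(8)) - 1*39188 = (24 + √2*√8)/(2*((√2*√8))) - 1*39188 = (24 + √2*(2*√2))/(2*((√2*(2*√2)))) - 39188 = (½)*(24 + 4)/4 - 39188 = (½)*(¼)*28 - 39188 = 7/2 - 39188 = -78369/2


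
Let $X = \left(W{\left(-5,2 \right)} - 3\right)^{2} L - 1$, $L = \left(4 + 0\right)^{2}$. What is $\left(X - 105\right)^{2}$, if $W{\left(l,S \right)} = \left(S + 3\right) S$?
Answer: $459684$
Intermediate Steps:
$W{\left(l,S \right)} = S \left(3 + S\right)$ ($W{\left(l,S \right)} = \left(3 + S\right) S = S \left(3 + S\right)$)
$L = 16$ ($L = 4^{2} = 16$)
$X = 783$ ($X = \left(2 \left(3 + 2\right) - 3\right)^{2} \cdot 16 - 1 = \left(2 \cdot 5 - 3\right)^{2} \cdot 16 - 1 = \left(10 - 3\right)^{2} \cdot 16 - 1 = 7^{2} \cdot 16 - 1 = 49 \cdot 16 - 1 = 784 - 1 = 783$)
$\left(X - 105\right)^{2} = \left(783 - 105\right)^{2} = 678^{2} = 459684$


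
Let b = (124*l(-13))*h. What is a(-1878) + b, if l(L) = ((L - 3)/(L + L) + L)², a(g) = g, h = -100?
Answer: -321737782/169 ≈ -1.9038e+6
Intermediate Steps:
l(L) = (L + (-3 + L)/(2*L))² (l(L) = ((-3 + L)/((2*L)) + L)² = ((-3 + L)*(1/(2*L)) + L)² = ((-3 + L)/(2*L) + L)² = (L + (-3 + L)/(2*L))²)
b = -321420400/169 (b = (124*((¼)*(-3 - 13 + 2*(-13)²)²/(-13)²))*(-100) = (124*((¼)*(1/169)*(-3 - 13 + 2*169)²))*(-100) = (124*((¼)*(1/169)*(-3 - 13 + 338)²))*(-100) = (124*((¼)*(1/169)*322²))*(-100) = (124*((¼)*(1/169)*103684))*(-100) = (124*(25921/169))*(-100) = (3214204/169)*(-100) = -321420400/169 ≈ -1.9019e+6)
a(-1878) + b = -1878 - 321420400/169 = -321737782/169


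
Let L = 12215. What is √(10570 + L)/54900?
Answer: 7*√465/54900 ≈ 0.0027495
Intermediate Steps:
√(10570 + L)/54900 = √(10570 + 12215)/54900 = √22785*(1/54900) = (7*√465)*(1/54900) = 7*√465/54900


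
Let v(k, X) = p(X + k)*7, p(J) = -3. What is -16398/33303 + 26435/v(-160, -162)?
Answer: -293569721/233121 ≈ -1259.3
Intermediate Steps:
v(k, X) = -21 (v(k, X) = -3*7 = -21)
-16398/33303 + 26435/v(-160, -162) = -16398/33303 + 26435/(-21) = -16398*1/33303 + 26435*(-1/21) = -5466/11101 - 26435/21 = -293569721/233121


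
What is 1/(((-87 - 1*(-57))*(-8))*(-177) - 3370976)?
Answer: -1/3413456 ≈ -2.9296e-7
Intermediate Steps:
1/(((-87 - 1*(-57))*(-8))*(-177) - 3370976) = 1/(((-87 + 57)*(-8))*(-177) - 3370976) = 1/(-30*(-8)*(-177) - 3370976) = 1/(240*(-177) - 3370976) = 1/(-42480 - 3370976) = 1/(-3413456) = -1/3413456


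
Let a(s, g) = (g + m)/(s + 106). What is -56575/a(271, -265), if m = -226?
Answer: 21328775/491 ≈ 43439.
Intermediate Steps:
a(s, g) = (-226 + g)/(106 + s) (a(s, g) = (g - 226)/(s + 106) = (-226 + g)/(106 + s))
-56575/a(271, -265) = -56575*(106 + 271)/(-226 - 265) = -56575/(-491/377) = -56575*(-377/491) = 21328775/491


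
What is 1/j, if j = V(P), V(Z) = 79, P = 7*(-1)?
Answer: 1/79 ≈ 0.012658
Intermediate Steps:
P = -7
j = 79
1/j = 1/79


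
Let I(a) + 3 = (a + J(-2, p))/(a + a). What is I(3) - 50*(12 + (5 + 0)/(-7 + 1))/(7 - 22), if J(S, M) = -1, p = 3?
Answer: 311/9 ≈ 34.556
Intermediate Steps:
I(a) = -3 + (-1 + a)/(2*a) (I(a) = -3 + (a - 1)/(a + a) = -3 + (-1 + a)/((2*a)) = -3 + (-1 + a)*(1/(2*a)) = -3 + (-1 + a)/(2*a))
I(3) - 50*(12 + (5 + 0)/(-7 + 1))/(7 - 22) = (½)*(-1 - 5*3)/3 - 50*(12 + (5 + 0)/(-7 + 1))/(7 - 22) = (½)*(⅓)*(-1 - 15) - 50*(12 + 5/(-6))/(-15) = (½)*(⅓)*(-16) - 50*(12 + 5*(-⅙))*(-1)/15 = -8/3 - 50*(12 - ⅚)*(-1)/15 = -8/3 - 1675*(-1)/(3*15) = -8/3 - 50*(-67/90) = -8/3 + 335/9 = 311/9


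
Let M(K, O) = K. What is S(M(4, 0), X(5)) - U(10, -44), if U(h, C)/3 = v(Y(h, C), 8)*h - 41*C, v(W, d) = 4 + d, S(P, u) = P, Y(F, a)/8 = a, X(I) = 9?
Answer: -5768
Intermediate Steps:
Y(F, a) = 8*a
U(h, C) = -123*C + 36*h (U(h, C) = 3*((4 + 8)*h - 41*C) = 3*(12*h - 41*C) = 3*(-41*C + 12*h) = -123*C + 36*h)
S(M(4, 0), X(5)) - U(10, -44) = 4 - (-123*(-44) + 36*10) = 4 - (5412 + 360) = 4 - 1*5772 = 4 - 5772 = -5768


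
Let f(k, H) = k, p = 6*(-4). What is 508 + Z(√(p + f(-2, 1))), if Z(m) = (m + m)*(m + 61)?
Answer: 456 + 122*I*√26 ≈ 456.0 + 622.08*I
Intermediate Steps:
p = -24
Z(m) = 2*m*(61 + m) (Z(m) = (2*m)*(61 + m) = 2*m*(61 + m))
508 + Z(√(p + f(-2, 1))) = 508 + 2*√(-24 - 2)*(61 + √(-24 - 2)) = 508 + 2*√(-26)*(61 + √(-26)) = 508 + 2*(I*√26)*(61 + I*√26) = 508 + 2*I*√26*(61 + I*√26)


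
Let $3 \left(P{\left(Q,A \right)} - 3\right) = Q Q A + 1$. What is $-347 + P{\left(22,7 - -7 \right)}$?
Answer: $1915$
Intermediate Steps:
$P{\left(Q,A \right)} = \frac{10}{3} + \frac{A Q^{2}}{3}$ ($P{\left(Q,A \right)} = 3 + \frac{Q Q A + 1}{3} = 3 + \frac{Q^{2} A + 1}{3} = 3 + \frac{A Q^{2} + 1}{3} = 3 + \frac{1 + A Q^{2}}{3} = 3 + \left(\frac{1}{3} + \frac{A Q^{2}}{3}\right) = \frac{10}{3} + \frac{A Q^{2}}{3}$)
$-347 + P{\left(22,7 - -7 \right)} = -347 + \left(\frac{10}{3} + \frac{\left(7 - -7\right) 22^{2}}{3}\right) = -347 + \left(\frac{10}{3} + \frac{1}{3} \left(7 + 7\right) 484\right) = -347 + \left(\frac{10}{3} + \frac{1}{3} \cdot 14 \cdot 484\right) = -347 + \left(\frac{10}{3} + \frac{6776}{3}\right) = -347 + 2262 = 1915$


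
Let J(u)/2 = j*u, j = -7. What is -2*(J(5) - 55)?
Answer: 250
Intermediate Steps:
J(u) = -14*u (J(u) = 2*(-7*u) = -14*u)
-2*(J(5) - 55) = -2*(-14*5 - 55) = -2*(-70 - 55) = -2*(-125) = 250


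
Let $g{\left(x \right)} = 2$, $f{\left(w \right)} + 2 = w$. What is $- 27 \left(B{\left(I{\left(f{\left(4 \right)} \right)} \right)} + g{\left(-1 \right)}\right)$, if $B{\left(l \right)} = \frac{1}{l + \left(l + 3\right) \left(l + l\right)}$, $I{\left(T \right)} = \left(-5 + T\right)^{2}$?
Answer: $- \frac{1353}{25} \approx -54.12$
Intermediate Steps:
$f{\left(w \right)} = -2 + w$
$B{\left(l \right)} = \frac{1}{l + 2 l \left(3 + l\right)}$ ($B{\left(l \right)} = \frac{1}{l + \left(3 + l\right) 2 l} = \frac{1}{l + 2 l \left(3 + l\right)}$)
$- 27 \left(B{\left(I{\left(f{\left(4 \right)} \right)} \right)} + g{\left(-1 \right)}\right) = - 27 \left(\frac{1}{\left(-5 + \left(-2 + 4\right)\right)^{2} \left(7 + 2 \left(-5 + \left(-2 + 4\right)\right)^{2}\right)} + 2\right) = - 27 \left(\frac{1}{\left(-5 + 2\right)^{2} \left(7 + 2 \left(-5 + 2\right)^{2}\right)} + 2\right) = - 27 \left(\frac{1}{\left(-3\right)^{2} \left(7 + 2 \left(-3\right)^{2}\right)} + 2\right) = - 27 \left(\frac{1}{9 \left(7 + 2 \cdot 9\right)} + 2\right) = - 27 \left(\frac{1}{9 \left(7 + 18\right)} + 2\right) = - 27 \left(\frac{1}{9 \cdot 25} + 2\right) = - 27 \left(\frac{1}{9} \cdot \frac{1}{25} + 2\right) = - 27 \left(\frac{1}{225} + 2\right) = \left(-27\right) \frac{451}{225} = - \frac{1353}{25}$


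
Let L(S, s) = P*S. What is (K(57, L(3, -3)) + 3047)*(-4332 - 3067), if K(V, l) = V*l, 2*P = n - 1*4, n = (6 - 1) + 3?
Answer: -25075211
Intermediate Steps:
n = 8 (n = 5 + 3 = 8)
P = 2 (P = (8 - 1*4)/2 = (8 - 4)/2 = (1/2)*4 = 2)
L(S, s) = 2*S
(K(57, L(3, -3)) + 3047)*(-4332 - 3067) = (57*(2*3) + 3047)*(-4332 - 3067) = (57*6 + 3047)*(-7399) = (342 + 3047)*(-7399) = 3389*(-7399) = -25075211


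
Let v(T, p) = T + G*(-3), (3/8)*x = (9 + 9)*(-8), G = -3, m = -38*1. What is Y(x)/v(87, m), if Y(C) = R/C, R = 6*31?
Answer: -31/6144 ≈ -0.0050456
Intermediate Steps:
m = -38
R = 186
x = -384 (x = 8*((9 + 9)*(-8))/3 = 8*(18*(-8))/3 = (8/3)*(-144) = -384)
v(T, p) = 9 + T (v(T, p) = T - 3*(-3) = T + 9 = 9 + T)
Y(C) = 186/C
Y(x)/v(87, m) = (186/(-384))/(9 + 87) = (186*(-1/384))/96 = -31/64*1/96 = -31/6144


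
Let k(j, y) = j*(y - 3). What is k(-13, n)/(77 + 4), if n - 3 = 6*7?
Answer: -182/27 ≈ -6.7407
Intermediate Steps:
n = 45 (n = 3 + 6*7 = 3 + 42 = 45)
k(j, y) = j*(-3 + y)
k(-13, n)/(77 + 4) = (-13*(-3 + 45))/(77 + 4) = -13*42/81 = -546*1/81 = -182/27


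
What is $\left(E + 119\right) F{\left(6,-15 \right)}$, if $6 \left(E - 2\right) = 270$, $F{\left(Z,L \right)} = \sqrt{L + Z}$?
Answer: $498 i \approx 498.0 i$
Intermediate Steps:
$E = 47$ ($E = 2 + \frac{1}{6} \cdot 270 = 2 + 45 = 47$)
$\left(E + 119\right) F{\left(6,-15 \right)} = \left(47 + 119\right) \sqrt{-15 + 6} = 166 \sqrt{-9} = 166 \cdot 3 i = 498 i$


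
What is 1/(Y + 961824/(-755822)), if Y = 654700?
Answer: 377911/247417850788 ≈ 1.5274e-6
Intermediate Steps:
1/(Y + 961824/(-755822)) = 1/(654700 + 961824/(-755822)) = 1/(654700 + 961824*(-1/755822)) = 1/(654700 - 480912/377911) = 1/(247417850788/377911) = 377911/247417850788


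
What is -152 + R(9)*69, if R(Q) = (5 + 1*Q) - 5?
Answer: 469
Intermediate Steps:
R(Q) = Q (R(Q) = (5 + Q) - 5 = Q)
-152 + R(9)*69 = -152 + 9*69 = -152 + 621 = 469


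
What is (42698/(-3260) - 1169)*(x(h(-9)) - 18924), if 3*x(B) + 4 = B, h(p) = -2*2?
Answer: 3646826094/163 ≈ 2.2373e+7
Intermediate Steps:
h(p) = -4
x(B) = -4/3 + B/3
(42698/(-3260) - 1169)*(x(h(-9)) - 18924) = (42698/(-3260) - 1169)*((-4/3 + (⅓)*(-4)) - 18924) = (42698*(-1/3260) - 1169)*((-4/3 - 4/3) - 18924) = (-21349/1630 - 1169)*(-8/3 - 18924) = -1926819/1630*(-56780/3) = 3646826094/163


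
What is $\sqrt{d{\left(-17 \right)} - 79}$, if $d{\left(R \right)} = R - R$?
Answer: $i \sqrt{79} \approx 8.8882 i$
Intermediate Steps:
$d{\left(R \right)} = 0$
$\sqrt{d{\left(-17 \right)} - 79} = \sqrt{0 - 79} = \sqrt{-79} = i \sqrt{79}$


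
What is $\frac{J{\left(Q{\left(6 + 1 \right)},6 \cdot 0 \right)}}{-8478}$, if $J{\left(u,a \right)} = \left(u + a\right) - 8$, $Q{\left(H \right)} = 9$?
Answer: $- \frac{1}{8478} \approx -0.00011795$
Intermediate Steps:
$J{\left(u,a \right)} = -8 + a + u$ ($J{\left(u,a \right)} = \left(a + u\right) - 8 = -8 + a + u$)
$\frac{J{\left(Q{\left(6 + 1 \right)},6 \cdot 0 \right)}}{-8478} = \frac{-8 + 6 \cdot 0 + 9}{-8478} = \left(-8 + 0 + 9\right) \left(- \frac{1}{8478}\right) = 1 \left(- \frac{1}{8478}\right) = - \frac{1}{8478}$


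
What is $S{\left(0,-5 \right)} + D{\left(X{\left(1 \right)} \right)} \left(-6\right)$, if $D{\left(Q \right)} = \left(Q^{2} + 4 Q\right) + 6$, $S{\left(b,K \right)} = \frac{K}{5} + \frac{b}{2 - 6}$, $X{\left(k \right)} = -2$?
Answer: $-13$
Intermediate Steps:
$S{\left(b,K \right)} = - \frac{b}{4} + \frac{K}{5}$ ($S{\left(b,K \right)} = K \frac{1}{5} + \frac{b}{2 - 6} = \frac{K}{5} + \frac{b}{-4} = \frac{K}{5} + b \left(- \frac{1}{4}\right) = \frac{K}{5} - \frac{b}{4} = - \frac{b}{4} + \frac{K}{5}$)
$D{\left(Q \right)} = 6 + Q^{2} + 4 Q$
$S{\left(0,-5 \right)} + D{\left(X{\left(1 \right)} \right)} \left(-6\right) = \left(\left(- \frac{1}{4}\right) 0 + \frac{1}{5} \left(-5\right)\right) + \left(6 + \left(-2\right)^{2} + 4 \left(-2\right)\right) \left(-6\right) = \left(0 - 1\right) + \left(6 + 4 - 8\right) \left(-6\right) = -1 + 2 \left(-6\right) = -1 - 12 = -13$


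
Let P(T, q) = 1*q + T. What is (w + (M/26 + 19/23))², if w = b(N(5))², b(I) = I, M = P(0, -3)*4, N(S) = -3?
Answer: 7840000/89401 ≈ 87.695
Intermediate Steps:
P(T, q) = T + q (P(T, q) = q + T = T + q)
M = -12 (M = (0 - 3)*4 = -3*4 = -12)
w = 9 (w = (-3)² = 9)
(w + (M/26 + 19/23))² = (9 + (-12/26 + 19/23))² = (9 + (-12*1/26 + 19*(1/23)))² = (9 + (-6/13 + 19/23))² = (9 + 109/299)² = (2800/299)² = 7840000/89401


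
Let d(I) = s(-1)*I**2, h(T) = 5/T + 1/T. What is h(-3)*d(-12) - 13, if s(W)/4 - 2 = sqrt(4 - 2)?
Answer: -2317 - 1152*sqrt(2) ≈ -3946.2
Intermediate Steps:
s(W) = 8 + 4*sqrt(2) (s(W) = 8 + 4*sqrt(4 - 2) = 8 + 4*sqrt(2))
h(T) = 6/T (h(T) = 5/T + 1/T = 6/T)
d(I) = I**2*(8 + 4*sqrt(2)) (d(I) = (8 + 4*sqrt(2))*I**2 = I**2*(8 + 4*sqrt(2)))
h(-3)*d(-12) - 13 = (6/(-3))*(4*(-12)**2*(2 + sqrt(2))) - 13 = (6*(-1/3))*(4*144*(2 + sqrt(2))) - 13 = -2*(1152 + 576*sqrt(2)) - 13 = (-2304 - 1152*sqrt(2)) - 13 = -2317 - 1152*sqrt(2)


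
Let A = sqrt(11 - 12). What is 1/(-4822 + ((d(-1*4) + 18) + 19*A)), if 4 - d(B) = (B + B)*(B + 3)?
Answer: -4808/23117225 - 19*I/23117225 ≈ -0.00020798 - 8.219e-7*I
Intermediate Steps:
A = I (A = sqrt(-1) = I ≈ 1.0*I)
d(B) = 4 - 2*B*(3 + B) (d(B) = 4 - (B + B)*(B + 3) = 4 - 2*B*(3 + B))
1/(-4822 + ((d(-1*4) + 18) + 19*A)) = 1/(-4822 + (((4 - (-6)*4 - 2*(-1*4)**2) + 18) + 19*I)) = 1/(-4822 + (((4 - 6*(-4) - 2*(-4)**2) + 18) + 19*I)) = 1/(-4822 + (((4 + 24 - 2*16) + 18) + 19*I)) = 1/(-4822 + (((4 + 24 - 32) + 18) + 19*I)) = 1/(-4822 + ((-4 + 18) + 19*I)) = 1/(-4822 + (14 + 19*I)) = 1/(-4808 + 19*I) = (-4808 - 19*I)/23117225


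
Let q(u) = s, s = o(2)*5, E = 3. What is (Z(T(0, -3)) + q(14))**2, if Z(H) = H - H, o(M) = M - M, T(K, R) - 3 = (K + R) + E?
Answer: 0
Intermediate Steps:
T(K, R) = 6 + K + R (T(K, R) = 3 + ((K + R) + 3) = 3 + (3 + K + R) = 6 + K + R)
o(M) = 0
s = 0 (s = 0*5 = 0)
Z(H) = 0
q(u) = 0
(Z(T(0, -3)) + q(14))**2 = (0 + 0)**2 = 0**2 = 0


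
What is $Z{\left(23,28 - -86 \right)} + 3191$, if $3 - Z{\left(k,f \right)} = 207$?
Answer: $2987$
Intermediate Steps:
$Z{\left(k,f \right)} = -204$ ($Z{\left(k,f \right)} = 3 - 207 = -204$)
$Z{\left(23,28 - -86 \right)} + 3191 = -204 + 3191 = 2987$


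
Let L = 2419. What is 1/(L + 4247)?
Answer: 1/6666 ≈ 0.00015002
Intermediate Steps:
1/(L + 4247) = 1/(2419 + 4247) = 1/6666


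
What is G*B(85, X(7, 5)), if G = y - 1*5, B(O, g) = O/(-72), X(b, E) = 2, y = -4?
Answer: 85/8 ≈ 10.625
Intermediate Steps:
B(O, g) = -O/72 (B(O, g) = O*(-1/72) = -O/72)
G = -9 (G = -4 - 1*5 = -4 - 5 = -9)
G*B(85, X(7, 5)) = -(-1)*85/8 = -9*(-85/72) = 85/8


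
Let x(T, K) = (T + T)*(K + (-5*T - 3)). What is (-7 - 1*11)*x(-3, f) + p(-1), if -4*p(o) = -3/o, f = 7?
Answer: 8205/4 ≈ 2051.3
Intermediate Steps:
p(o) = 3/(4*o) (p(o) = -(-3)/(4*o) = 3/(4*o))
x(T, K) = 2*T*(-3 + K - 5*T) (x(T, K) = (2*T)*(K + (-3 - 5*T)) = (2*T)*(-3 + K - 5*T) = 2*T*(-3 + K - 5*T))
(-7 - 1*11)*x(-3, f) + p(-1) = (-7 - 1*11)*(2*(-3)*(-3 + 7 - 5*(-3))) + (¾)/(-1) = (-7 - 11)*(2*(-3)*(-3 + 7 + 15)) + (¾)*(-1) = -36*(-3)*19 - ¾ = -18*(-114) - ¾ = 2052 - ¾ = 8205/4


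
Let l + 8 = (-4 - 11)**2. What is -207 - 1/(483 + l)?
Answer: -144901/700 ≈ -207.00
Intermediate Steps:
l = 217 (l = -8 + (-4 - 11)**2 = -8 + (-15)**2 = -8 + 225 = 217)
-207 - 1/(483 + l) = -207 - 1/(483 + 217) = -207 - 1/700 = -144901/700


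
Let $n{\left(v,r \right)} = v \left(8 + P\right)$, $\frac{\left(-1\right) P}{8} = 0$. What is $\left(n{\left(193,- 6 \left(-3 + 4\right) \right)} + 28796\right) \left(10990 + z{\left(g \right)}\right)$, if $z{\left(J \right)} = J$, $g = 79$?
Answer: $335833460$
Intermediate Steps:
$P = 0$ ($P = \left(-8\right) 0 = 0$)
$n{\left(v,r \right)} = 8 v$ ($n{\left(v,r \right)} = v \left(8 + 0\right) = v 8 = 8 v$)
$\left(n{\left(193,- 6 \left(-3 + 4\right) \right)} + 28796\right) \left(10990 + z{\left(g \right)}\right) = \left(8 \cdot 193 + 28796\right) \left(10990 + 79\right) = \left(1544 + 28796\right) 11069 = 30340 \cdot 11069 = 335833460$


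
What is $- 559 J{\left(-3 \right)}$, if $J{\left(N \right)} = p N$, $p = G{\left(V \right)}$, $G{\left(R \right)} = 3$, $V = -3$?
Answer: $5031$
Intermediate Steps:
$p = 3$
$J{\left(N \right)} = 3 N$
$- 559 J{\left(-3 \right)} = - 559 \cdot 3 \left(-3\right) = \left(-559\right) \left(-9\right) = 5031$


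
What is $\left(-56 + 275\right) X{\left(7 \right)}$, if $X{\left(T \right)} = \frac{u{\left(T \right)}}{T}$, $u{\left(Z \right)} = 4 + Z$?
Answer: $\frac{2409}{7} \approx 344.14$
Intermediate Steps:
$X{\left(T \right)} = \frac{4 + T}{T}$
$\left(-56 + 275\right) X{\left(7 \right)} = \left(-56 + 275\right) \frac{4 + 7}{7} = 219 \cdot \frac{1}{7} \cdot 11 = 219 \cdot \frac{11}{7} = \frac{2409}{7}$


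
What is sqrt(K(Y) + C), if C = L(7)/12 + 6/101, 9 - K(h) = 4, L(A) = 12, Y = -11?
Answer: 6*sqrt(1717)/101 ≈ 2.4616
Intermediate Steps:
K(h) = 5 (K(h) = 9 - 1*4 = 9 - 4 = 5)
C = 107/101 (C = 12/12 + 6/101 = 12*(1/12) + 6*(1/101) = 1 + 6/101 = 107/101 ≈ 1.0594)
sqrt(K(Y) + C) = sqrt(5 + 107/101) = sqrt(612/101) = 6*sqrt(1717)/101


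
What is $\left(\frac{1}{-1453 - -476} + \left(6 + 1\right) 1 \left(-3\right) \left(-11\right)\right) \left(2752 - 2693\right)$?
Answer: $\frac{13315474}{977} \approx 13629.0$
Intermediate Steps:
$\left(\frac{1}{-1453 - -476} + \left(6 + 1\right) 1 \left(-3\right) \left(-11\right)\right) \left(2752 - 2693\right) = \left(\frac{1}{-1453 + 476} + 7 \cdot 1 \left(-3\right) \left(-11\right)\right) 59 = \left(\frac{1}{-977} + 7 \left(-3\right) \left(-11\right)\right) 59 = \left(- \frac{1}{977} - -231\right) 59 = \left(- \frac{1}{977} + 231\right) 59 = \frac{225686}{977} \cdot 59 = \frac{13315474}{977}$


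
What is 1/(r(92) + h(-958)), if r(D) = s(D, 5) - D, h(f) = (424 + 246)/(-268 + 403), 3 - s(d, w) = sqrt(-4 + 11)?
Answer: -61263/5143258 + 729*sqrt(7)/5143258 ≈ -0.011536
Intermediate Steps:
s(d, w) = 3 - sqrt(7) (s(d, w) = 3 - sqrt(-4 + 11) = 3 - sqrt(7))
h(f) = 134/27 (h(f) = 670/135 = 670*(1/135) = 134/27)
r(D) = 3 - D - sqrt(7) (r(D) = (3 - sqrt(7)) - D = 3 - D - sqrt(7))
1/(r(92) + h(-958)) = 1/((3 - 1*92 - sqrt(7)) + 134/27) = 1/((3 - 92 - sqrt(7)) + 134/27) = 1/((-89 - sqrt(7)) + 134/27) = 1/(-2269/27 - sqrt(7))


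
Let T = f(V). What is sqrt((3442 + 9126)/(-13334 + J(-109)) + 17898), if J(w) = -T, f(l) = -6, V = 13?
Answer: sqrt(1013760898)/238 ≈ 133.78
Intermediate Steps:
T = -6
J(w) = 6 (J(w) = -1*(-6) = 6)
sqrt((3442 + 9126)/(-13334 + J(-109)) + 17898) = sqrt((3442 + 9126)/(-13334 + 6) + 17898) = sqrt(12568/(-13328) + 17898) = sqrt(12568*(-1/13328) + 17898) = sqrt(-1571/1666 + 17898) = sqrt(29816497/1666) = sqrt(1013760898)/238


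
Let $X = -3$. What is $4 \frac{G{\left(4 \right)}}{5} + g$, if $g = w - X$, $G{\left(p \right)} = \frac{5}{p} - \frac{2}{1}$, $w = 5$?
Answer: $\frac{37}{5} \approx 7.4$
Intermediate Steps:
$G{\left(p \right)} = -2 + \frac{5}{p}$ ($G{\left(p \right)} = \frac{5}{p} - 2 = -2 + \frac{5}{p}$)
$g = 8$ ($g = 5 - -3 = 5 + 3 = 8$)
$4 \frac{G{\left(4 \right)}}{5} + g = 4 \frac{-2 + \frac{5}{4}}{5} + 8 = 4 \left(-2 + 5 \cdot \frac{1}{4}\right) \frac{1}{5} + 8 = 4 \left(-2 + \frac{5}{4}\right) \frac{1}{5} + 8 = 4 \left(\left(- \frac{3}{4}\right) \frac{1}{5}\right) + 8 = 4 \left(- \frac{3}{20}\right) + 8 = - \frac{3}{5} + 8 = \frac{37}{5}$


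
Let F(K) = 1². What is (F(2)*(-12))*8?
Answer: -96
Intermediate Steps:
F(K) = 1
(F(2)*(-12))*8 = (1*(-12))*8 = -12*8 = -96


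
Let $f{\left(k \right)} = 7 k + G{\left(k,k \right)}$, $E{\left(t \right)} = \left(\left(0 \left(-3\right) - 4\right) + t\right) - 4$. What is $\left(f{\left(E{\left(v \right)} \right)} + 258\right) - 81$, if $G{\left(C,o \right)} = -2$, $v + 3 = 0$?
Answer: $98$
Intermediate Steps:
$v = -3$ ($v = -3 + 0 = -3$)
$E{\left(t \right)} = -8 + t$ ($E{\left(t \right)} = \left(\left(0 - 4\right) + t\right) - 4 = \left(-4 + t\right) - 4 = -8 + t$)
$f{\left(k \right)} = -2 + 7 k$ ($f{\left(k \right)} = 7 k - 2 = -2 + 7 k$)
$\left(f{\left(E{\left(v \right)} \right)} + 258\right) - 81 = \left(\left(-2 + 7 \left(-8 - 3\right)\right) + 258\right) - 81 = \left(\left(-2 + 7 \left(-11\right)\right) + 258\right) - 81 = \left(\left(-2 - 77\right) + 258\right) - 81 = \left(-79 + 258\right) - 81 = 179 - 81 = 98$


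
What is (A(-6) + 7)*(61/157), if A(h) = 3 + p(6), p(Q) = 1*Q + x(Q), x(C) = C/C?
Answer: 1037/157 ≈ 6.6051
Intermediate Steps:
x(C) = 1
p(Q) = 1 + Q (p(Q) = 1*Q + 1 = Q + 1 = 1 + Q)
A(h) = 10 (A(h) = 3 + (1 + 6) = 3 + 7 = 10)
(A(-6) + 7)*(61/157) = (10 + 7)*(61/157) = 17*(61*(1/157)) = 17*(61/157) = 1037/157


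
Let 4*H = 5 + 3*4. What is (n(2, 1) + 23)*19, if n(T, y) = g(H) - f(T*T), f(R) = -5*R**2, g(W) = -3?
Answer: 1900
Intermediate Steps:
H = 17/4 (H = (5 + 3*4)/4 = (5 + 12)/4 = (1/4)*17 = 17/4 ≈ 4.2500)
n(T, y) = -3 + 5*T**4 (n(T, y) = -3 - (-5)*(T*T)**2 = -3 - (-5)*(T**2)**2 = -3 - (-5)*T**4 = -3 + 5*T**4)
(n(2, 1) + 23)*19 = ((-3 + 5*2**4) + 23)*19 = ((-3 + 5*16) + 23)*19 = ((-3 + 80) + 23)*19 = (77 + 23)*19 = 100*19 = 1900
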